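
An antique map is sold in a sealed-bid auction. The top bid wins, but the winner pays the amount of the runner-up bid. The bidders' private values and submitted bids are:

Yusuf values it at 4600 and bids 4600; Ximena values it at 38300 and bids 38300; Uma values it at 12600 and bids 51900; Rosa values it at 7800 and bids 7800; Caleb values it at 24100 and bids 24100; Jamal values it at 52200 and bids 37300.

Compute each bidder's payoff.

Ordered from highest: Uma 51900, then Ximena 38300, then Jamal 37300, then Caleb 24100, then Rosa 7800, then Yusuf 4600.
Uma has the top bid and wins; the price is the second-highest bid, 38300.
Uma's payoff = 12600 − 38300 = -25700. All other bidders lose, so their payoff is 0.

Yusuf 0, Ximena 0, Uma -25700, Rosa 0, Caleb 0, Jamal 0.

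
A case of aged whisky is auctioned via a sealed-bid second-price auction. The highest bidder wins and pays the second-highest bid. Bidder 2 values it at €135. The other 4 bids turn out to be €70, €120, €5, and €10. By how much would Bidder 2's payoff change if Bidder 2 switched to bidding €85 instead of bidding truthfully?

-€15

The highest competing bid is €120.
Bidding truthfully at €135: Bidder 2 has the top bid, wins, and pays the second-highest bid €120. Payoff = €135 − €120 = €15.
Bidding €85: the top bid is €120 (a rival), so Bidder 2 loses. Payoff = €0.
Change = €0 − €15 = -€15.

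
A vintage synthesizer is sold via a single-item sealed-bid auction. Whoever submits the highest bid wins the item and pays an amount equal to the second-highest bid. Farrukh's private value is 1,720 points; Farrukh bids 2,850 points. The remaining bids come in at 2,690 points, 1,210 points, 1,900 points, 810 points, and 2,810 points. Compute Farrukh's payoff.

Farrukh's payoff: -1,090 points.

Highest competing bid: 2,810 points.
Farrukh's bid 2,850 points is the highest overall, so Farrukh wins and pays the second-highest bid, 2,810 points.
Payoff = value − price = 1,720 points − 2,810 points = -1,090 points.
Overbidding won the item at a price above value — truthful bidding would have avoided this loss.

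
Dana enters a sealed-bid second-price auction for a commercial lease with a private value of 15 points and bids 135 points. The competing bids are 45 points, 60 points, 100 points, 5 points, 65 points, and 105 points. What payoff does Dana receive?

Highest competing bid: 105 points.
Dana's bid 135 points is the highest overall, so Dana wins and pays the second-highest bid, 105 points.
Payoff = value − price = 15 points − 105 points = -90 points.
Overbidding won the item at a price above value — truthful bidding would have avoided this loss.

-90 points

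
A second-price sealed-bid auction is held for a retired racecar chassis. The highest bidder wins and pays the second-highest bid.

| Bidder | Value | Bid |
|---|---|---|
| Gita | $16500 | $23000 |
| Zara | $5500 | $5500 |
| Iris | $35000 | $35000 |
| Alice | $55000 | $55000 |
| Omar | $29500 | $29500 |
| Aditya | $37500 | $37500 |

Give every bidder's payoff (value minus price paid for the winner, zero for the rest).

Ordered from highest: Alice $55000, then Aditya $37500, then Iris $35000, then Omar $29500, then Gita $23000, then Zara $5500.
Alice has the top bid and wins; the price is the second-highest bid, $37500.
Alice's payoff = $55000 − $37500 = $17500. All other bidders lose, so their payoff is 0.

Payoffs: Gita $0, Zara $0, Iris $0, Alice $17500, Omar $0, Aditya $0.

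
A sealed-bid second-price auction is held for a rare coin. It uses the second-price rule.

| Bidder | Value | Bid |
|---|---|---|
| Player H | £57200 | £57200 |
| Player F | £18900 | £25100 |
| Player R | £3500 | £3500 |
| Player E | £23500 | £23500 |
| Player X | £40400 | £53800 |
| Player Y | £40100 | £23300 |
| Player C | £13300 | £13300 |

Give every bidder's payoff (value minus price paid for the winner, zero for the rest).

Payoffs: Player H £3400, Player F £0, Player R £0, Player E £0, Player X £0, Player Y £0, Player C £0.

Ranking the bids: Player H £57200 > Player X £53800 > Player F £25100 > Player E £23500 > Player Y £23300 > Player C £13300 > Player R £3500.
Player H has the top bid and wins; the price is the second-highest bid, £53800.
Player H's payoff = £57200 − £53800 = £3400. All other bidders lose, so their payoff is 0.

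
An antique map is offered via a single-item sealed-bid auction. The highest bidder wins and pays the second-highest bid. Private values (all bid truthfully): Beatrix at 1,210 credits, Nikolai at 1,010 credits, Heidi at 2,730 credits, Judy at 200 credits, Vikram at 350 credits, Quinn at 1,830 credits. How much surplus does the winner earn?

Sorted high to low: Heidi 2,730 credits, then Quinn 1,830 credits, then Beatrix 1,210 credits, then Nikolai 1,010 credits, then Vikram 350 credits, then Judy 200 credits.
Heidi wins with the top bid and pays the second-highest, 1,830 credits.
Surplus = 2,730 credits − 1,830 credits = 900 credits.

900 credits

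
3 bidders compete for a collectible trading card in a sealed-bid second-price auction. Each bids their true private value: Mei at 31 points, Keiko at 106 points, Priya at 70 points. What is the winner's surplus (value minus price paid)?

Sorted high to low: Keiko 106 points > Priya 70 points > Mei 31 points.
Keiko wins with the top bid and pays the second-highest, 70 points.
Surplus = 106 points − 70 points = 36 points.

Surplus = 36 points.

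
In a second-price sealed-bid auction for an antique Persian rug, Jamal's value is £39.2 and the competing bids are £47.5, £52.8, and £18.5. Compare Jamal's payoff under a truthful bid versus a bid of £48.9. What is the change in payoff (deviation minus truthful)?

The highest competing bid is £52.8.
Bidding truthfully at £39.2: the top bid is £52.8 (a rival), so Jamal loses. Payoff = £0.0.
Bidding £48.9: the top bid is £52.8 (a rival), so Jamal loses. Payoff = £0.0.
Change = £0.0 − £0.0 = £0.0.
The bid only affects whether you win, not the price — here both bids land on the same side of the top rival bid, so the deviation is payoff-neutral.

Payoff change: £0.0.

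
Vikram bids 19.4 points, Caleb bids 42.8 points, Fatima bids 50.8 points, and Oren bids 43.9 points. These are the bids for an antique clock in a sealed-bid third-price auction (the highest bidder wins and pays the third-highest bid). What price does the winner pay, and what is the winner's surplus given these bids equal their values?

Sorted high to low: Fatima 50.8 points, then Oren 43.9 points, then Caleb 42.8 points, then Vikram 19.4 points.
Fatima is the highest bidder, so Fatima wins.
Under the third-price rule, the price is the third-highest bid: 42.8 points.
Surplus = 50.8 points − 42.8 points = 8.0 points.

The winner pays 42.8 points for a surplus of 8.0 points.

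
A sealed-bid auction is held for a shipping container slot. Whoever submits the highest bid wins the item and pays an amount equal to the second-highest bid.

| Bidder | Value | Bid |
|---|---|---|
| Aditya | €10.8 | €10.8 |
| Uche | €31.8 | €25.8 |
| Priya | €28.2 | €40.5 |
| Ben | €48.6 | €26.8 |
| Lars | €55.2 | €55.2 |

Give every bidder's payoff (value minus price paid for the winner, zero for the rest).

Sorted high to low: Lars €55.2; Priya €40.5; Ben €26.8; Uche €25.8; Aditya €10.8.
Lars has the top bid and wins; the price is the second-highest bid, €40.5.
Lars's payoff = €55.2 − €40.5 = €14.7. All other bidders lose, so their payoff is 0.

Aditya €0.0, Uche €0.0, Priya €0.0, Ben €0.0, Lars €14.7.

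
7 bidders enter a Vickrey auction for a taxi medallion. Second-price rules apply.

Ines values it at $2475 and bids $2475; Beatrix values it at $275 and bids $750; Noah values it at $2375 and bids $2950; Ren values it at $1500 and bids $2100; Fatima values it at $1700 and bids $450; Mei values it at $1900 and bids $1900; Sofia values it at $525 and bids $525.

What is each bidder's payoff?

Ines $0, Beatrix $0, Noah -$100, Ren $0, Fatima $0, Mei $0, Sofia $0.

Sorted high to low: Noah $2950, then Ines $2475, then Ren $2100, then Mei $1900, then Beatrix $750, then Sofia $525, then Fatima $450.
Noah has the top bid and wins; the price is the second-highest bid, $2475.
Noah's payoff = $2375 − $2475 = -$100. All other bidders lose, so their payoff is 0.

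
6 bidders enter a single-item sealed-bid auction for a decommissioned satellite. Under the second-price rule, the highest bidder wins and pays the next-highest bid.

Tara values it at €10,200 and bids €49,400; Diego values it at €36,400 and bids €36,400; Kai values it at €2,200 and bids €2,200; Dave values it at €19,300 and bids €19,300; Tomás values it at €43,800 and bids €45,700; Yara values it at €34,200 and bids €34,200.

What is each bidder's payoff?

Payoffs: Tara -€35,500, Diego €0, Kai €0, Dave €0, Tomás €0, Yara €0.

Ranking the bids: Tara €49,400 > Tomás €45,700 > Diego €36,400 > Yara €34,200 > Dave €19,300 > Kai €2,200.
Tara has the top bid and wins; the price is the second-highest bid, €45,700.
Tara's payoff = €10,200 − €45,700 = -€35,500. All other bidders lose, so their payoff is 0.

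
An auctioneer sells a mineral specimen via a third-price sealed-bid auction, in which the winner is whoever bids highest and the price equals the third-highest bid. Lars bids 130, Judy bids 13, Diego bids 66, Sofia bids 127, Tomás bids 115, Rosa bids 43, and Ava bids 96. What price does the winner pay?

Ordered from highest: Lars 130 > Sofia 127 > Tomás 115 > Ava 96 > Diego 66 > Rosa 43 > Judy 13.
Lars is the highest bidder, so Lars wins.
Under the third-price rule, the price is the third-highest bid: 115.

Price paid: 115.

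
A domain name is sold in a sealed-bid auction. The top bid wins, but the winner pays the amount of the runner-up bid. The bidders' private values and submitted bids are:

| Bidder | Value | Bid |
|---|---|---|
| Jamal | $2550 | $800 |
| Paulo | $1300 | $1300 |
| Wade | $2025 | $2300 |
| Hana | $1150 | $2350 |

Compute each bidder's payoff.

Ordered from highest: Hana $2350, then Wade $2300, then Paulo $1300, then Jamal $800.
Hana has the top bid and wins; the price is the second-highest bid, $2300.
Hana's payoff = $1150 − $2300 = -$1150. All other bidders lose, so their payoff is 0.

Payoffs: Jamal $0, Paulo $0, Wade $0, Hana -$1150.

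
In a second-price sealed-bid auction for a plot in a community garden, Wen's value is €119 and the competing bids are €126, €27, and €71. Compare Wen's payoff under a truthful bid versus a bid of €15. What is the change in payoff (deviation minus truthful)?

€0

The highest competing bid is €126.
Bidding truthfully at €119: the top bid is €126 (a rival), so Wen loses. Payoff = €0.
Bidding €15: the top bid is €126 (a rival), so Wen loses. Payoff = €0.
Change = €0 − €0 = €0.
The bid only affects whether you win, not the price — here both bids land on the same side of the top rival bid, so the deviation is payoff-neutral.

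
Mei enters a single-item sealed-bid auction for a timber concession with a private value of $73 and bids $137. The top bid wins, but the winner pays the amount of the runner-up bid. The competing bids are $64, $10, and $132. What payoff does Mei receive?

Highest competing bid: $132.
Mei's bid $137 is the highest overall, so Mei wins and pays the second-highest bid, $132.
Payoff = value − price = $73 − $132 = -$59.
Overbidding won the item at a price above value — truthful bidding would have avoided this loss.

Payoff = -$59.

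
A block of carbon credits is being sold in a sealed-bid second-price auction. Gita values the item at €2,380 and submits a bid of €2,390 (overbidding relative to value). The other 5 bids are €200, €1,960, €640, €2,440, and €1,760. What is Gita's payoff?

€0

Highest competing bid: €2,440.
Gita's bid €2,390 is not the highest, so Gita loses, pays nothing, and earns zero payoff.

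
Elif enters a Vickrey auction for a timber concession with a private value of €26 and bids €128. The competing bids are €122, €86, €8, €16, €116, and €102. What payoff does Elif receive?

Highest competing bid: €122.
Elif's bid €128 is the highest overall, so Elif wins and pays the second-highest bid, €122.
Payoff = value − price = €26 − €122 = -€96.

Payoff = -€96.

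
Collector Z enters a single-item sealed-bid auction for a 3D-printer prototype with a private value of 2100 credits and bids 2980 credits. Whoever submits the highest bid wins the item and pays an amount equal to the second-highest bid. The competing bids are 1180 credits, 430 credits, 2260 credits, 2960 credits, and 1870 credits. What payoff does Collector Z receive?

Payoff = -860 credits.

Highest competing bid: 2960 credits.
Collector Z's bid 2980 credits is the highest overall, so Collector Z wins and pays the second-highest bid, 2960 credits.
Payoff = value − price = 2100 credits − 2960 credits = -860 credits.
Overbidding won the item at a price above value — truthful bidding would have avoided this loss.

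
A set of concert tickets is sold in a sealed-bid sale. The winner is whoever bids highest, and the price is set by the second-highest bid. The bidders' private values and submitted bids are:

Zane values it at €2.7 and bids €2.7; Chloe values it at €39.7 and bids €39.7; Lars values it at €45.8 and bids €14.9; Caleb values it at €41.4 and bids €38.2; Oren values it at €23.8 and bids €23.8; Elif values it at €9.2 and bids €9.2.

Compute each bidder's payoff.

Zane €0.0, Chloe €1.5, Lars €0.0, Caleb €0.0, Oren €0.0, Elif €0.0.

Sorted high to low: Chloe €39.7, then Caleb €38.2, then Oren €23.8, then Lars €14.9, then Elif €9.2, then Zane €2.7.
Chloe has the top bid and wins; the price is the second-highest bid, €38.2.
Chloe's payoff = €39.7 − €38.2 = €1.5. All other bidders lose, so their payoff is 0.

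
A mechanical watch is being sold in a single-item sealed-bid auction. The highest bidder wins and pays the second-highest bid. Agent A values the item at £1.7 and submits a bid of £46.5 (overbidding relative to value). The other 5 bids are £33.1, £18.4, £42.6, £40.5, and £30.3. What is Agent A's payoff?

Highest competing bid: £42.6.
Agent A's bid £46.5 is the highest overall, so Agent A wins and pays the second-highest bid, £42.6.
Payoff = value − price = £1.7 − £42.6 = -£40.9.
Overbidding won the item at a price above value — truthful bidding would have avoided this loss.

Agent A's payoff: -£40.9.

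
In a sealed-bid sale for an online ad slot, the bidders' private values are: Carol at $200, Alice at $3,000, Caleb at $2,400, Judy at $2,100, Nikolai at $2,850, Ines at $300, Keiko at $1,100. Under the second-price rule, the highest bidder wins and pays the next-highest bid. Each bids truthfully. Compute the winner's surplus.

$150

Ranking the bids: Alice $3,000 > Nikolai $2,850 > Caleb $2,400 > Judy $2,100 > Keiko $1,100 > Ines $300 > Carol $200.
Alice wins with the top bid and pays the second-highest, $2,850.
Surplus = $3,000 − $2,850 = $150.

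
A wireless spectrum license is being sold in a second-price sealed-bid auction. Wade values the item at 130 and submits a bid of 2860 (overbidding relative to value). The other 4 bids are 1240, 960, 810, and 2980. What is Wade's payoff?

Payoff = 0.

Highest competing bid: 2980.
Wade's bid 2860 is not the highest, so Wade loses, pays nothing, and earns zero payoff.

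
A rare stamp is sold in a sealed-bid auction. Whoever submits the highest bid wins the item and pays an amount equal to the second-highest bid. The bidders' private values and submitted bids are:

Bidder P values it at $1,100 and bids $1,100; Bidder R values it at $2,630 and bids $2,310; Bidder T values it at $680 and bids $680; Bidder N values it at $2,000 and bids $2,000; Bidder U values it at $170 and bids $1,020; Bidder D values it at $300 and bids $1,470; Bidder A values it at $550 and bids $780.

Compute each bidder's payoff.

Bidder P $0, Bidder R $630, Bidder T $0, Bidder N $0, Bidder U $0, Bidder D $0, Bidder A $0.

Bids in descending order: Bidder R $2,310 > Bidder N $2,000 > Bidder D $1,470 > Bidder P $1,100 > Bidder U $1,020 > Bidder A $780 > Bidder T $680.
Bidder R has the top bid and wins; the price is the second-highest bid, $2,000.
Bidder R's payoff = $2,630 − $2,000 = $630. All other bidders lose, so their payoff is 0.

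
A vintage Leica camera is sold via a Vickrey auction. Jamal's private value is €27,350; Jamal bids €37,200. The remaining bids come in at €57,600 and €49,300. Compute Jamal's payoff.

Highest competing bid: €57,600.
Jamal's bid €37,200 is not the highest, so Jamal loses, pays nothing, and earns zero payoff.

€0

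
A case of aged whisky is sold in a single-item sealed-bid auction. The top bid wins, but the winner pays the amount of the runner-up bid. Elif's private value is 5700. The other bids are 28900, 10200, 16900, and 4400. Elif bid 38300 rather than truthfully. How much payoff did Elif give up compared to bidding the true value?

23200

The highest competing bid is 28900.
Bidding truthfully at 5700: the top bid is 28900 (a rival), so Elif loses. Payoff = 0.
Bidding 38300: Elif has the top bid, wins, and pays the second-highest bid 28900. Payoff = 5700 − 28900 = -23200.
Regret = truthful payoff − actual payoff = 0 − -23200 = 23200.
Deviating from a truthful bid can only lose payoff in a second-price auction — never gain.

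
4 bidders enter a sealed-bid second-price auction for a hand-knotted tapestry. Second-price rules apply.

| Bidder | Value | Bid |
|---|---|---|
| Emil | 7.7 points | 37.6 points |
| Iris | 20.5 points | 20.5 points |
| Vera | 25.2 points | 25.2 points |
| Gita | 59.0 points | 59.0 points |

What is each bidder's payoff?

Bids in descending order: Gita 59.0 points > Emil 37.6 points > Vera 25.2 points > Iris 20.5 points.
Gita has the top bid and wins; the price is the second-highest bid, 37.6 points.
Gita's payoff = 59.0 points − 37.6 points = 21.4 points. All other bidders lose, so their payoff is 0.

Emil 0.0 points, Iris 0.0 points, Vera 0.0 points, Gita 21.4 points.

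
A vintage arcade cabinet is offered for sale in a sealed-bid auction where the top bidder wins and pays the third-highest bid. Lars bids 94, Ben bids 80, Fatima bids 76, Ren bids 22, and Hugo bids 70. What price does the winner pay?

Ordered from highest: Lars 94; Ben 80; Fatima 76; Hugo 70; Ren 22.
Lars is the highest bidder, so Lars wins.
Under the third-price rule, the price is the third-highest bid: 76.

The winner pays 76.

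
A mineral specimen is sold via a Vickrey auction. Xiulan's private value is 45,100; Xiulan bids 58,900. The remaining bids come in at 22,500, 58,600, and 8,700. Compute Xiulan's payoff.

Xiulan's payoff: -13,500.

Highest competing bid: 58,600.
Xiulan's bid 58,900 is the highest overall, so Xiulan wins and pays the second-highest bid, 58,600.
Payoff = value − price = 45,100 − 58,600 = -13,500.
Overbidding won the item at a price above value — truthful bidding would have avoided this loss.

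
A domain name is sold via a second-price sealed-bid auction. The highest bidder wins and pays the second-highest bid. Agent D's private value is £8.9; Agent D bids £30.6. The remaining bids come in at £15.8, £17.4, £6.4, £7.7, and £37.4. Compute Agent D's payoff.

£0.0

Highest competing bid: £37.4.
Agent D's bid £30.6 is not the highest, so Agent D loses, pays nothing, and earns zero payoff.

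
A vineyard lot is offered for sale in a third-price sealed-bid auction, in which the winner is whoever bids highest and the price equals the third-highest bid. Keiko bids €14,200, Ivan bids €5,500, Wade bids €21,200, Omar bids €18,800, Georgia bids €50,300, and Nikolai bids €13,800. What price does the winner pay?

Ranking the bids: Georgia €50,300, then Wade €21,200, then Omar €18,800, then Keiko €14,200, then Nikolai €13,800, then Ivan €5,500.
Georgia is the highest bidder, so Georgia wins.
Under the third-price rule, the price is the third-highest bid: €18,800.

€18,800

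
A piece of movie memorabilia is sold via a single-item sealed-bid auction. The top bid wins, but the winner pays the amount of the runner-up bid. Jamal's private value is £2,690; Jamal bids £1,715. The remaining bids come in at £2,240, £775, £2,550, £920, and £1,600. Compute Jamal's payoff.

Highest competing bid: £2,550.
Jamal's bid £1,715 is not the highest, so Jamal loses, pays nothing, and earns zero payoff.

Payoff = £0.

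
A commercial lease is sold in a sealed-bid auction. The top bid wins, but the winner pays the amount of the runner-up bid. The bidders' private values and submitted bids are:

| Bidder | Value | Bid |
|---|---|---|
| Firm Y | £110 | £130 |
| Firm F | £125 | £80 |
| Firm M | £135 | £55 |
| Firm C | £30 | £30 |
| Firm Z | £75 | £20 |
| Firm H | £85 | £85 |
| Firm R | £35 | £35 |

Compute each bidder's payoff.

Payoffs: Firm Y £25, Firm F £0, Firm M £0, Firm C £0, Firm Z £0, Firm H £0, Firm R £0.

Ordered from highest: Firm Y £130; Firm H £85; Firm F £80; Firm M £55; Firm R £35; Firm C £30; Firm Z £20.
Firm Y has the top bid and wins; the price is the second-highest bid, £85.
Firm Y's payoff = £110 − £85 = £25. All other bidders lose, so their payoff is 0.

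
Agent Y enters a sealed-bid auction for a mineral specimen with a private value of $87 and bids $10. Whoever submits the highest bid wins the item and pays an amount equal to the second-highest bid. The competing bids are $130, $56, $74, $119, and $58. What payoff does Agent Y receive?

Agent Y's payoff: $0.

Highest competing bid: $130.
Agent Y's bid $10 is not the highest, so Agent Y loses, pays nothing, and earns zero payoff.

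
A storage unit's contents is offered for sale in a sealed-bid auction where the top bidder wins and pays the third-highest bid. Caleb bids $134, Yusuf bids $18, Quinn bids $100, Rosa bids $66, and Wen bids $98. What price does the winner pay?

$98

Bids in descending order: Caleb $134; Quinn $100; Wen $98; Rosa $66; Yusuf $18.
Caleb is the highest bidder, so Caleb wins.
Under the third-price rule, the price is the third-highest bid: $98.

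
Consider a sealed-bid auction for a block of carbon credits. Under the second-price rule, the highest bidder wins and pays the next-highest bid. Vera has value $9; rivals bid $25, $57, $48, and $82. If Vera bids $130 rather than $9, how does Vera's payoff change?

The highest competing bid is $82.
Bidding truthfully at $9: the top bid is $82 (a rival), so Vera loses. Payoff = $0.
Bidding $130: Vera has the top bid, wins, and pays the second-highest bid $82. Payoff = $9 − $82 = -$73.
Change = -$73 − $0 = -$73.

Payoff change: -$73.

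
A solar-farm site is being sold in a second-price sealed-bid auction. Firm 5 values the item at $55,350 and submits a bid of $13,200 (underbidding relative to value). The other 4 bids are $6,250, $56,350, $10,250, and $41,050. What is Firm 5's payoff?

Payoff = $0.

Highest competing bid: $56,350.
Firm 5's bid $13,200 is not the highest, so Firm 5 loses, pays nothing, and earns zero payoff.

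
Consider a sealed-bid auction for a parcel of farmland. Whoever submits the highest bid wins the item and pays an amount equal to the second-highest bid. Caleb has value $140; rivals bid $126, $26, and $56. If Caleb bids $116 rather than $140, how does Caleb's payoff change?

The highest competing bid is $126.
Bidding truthfully at $140: Caleb has the top bid, wins, and pays the second-highest bid $126. Payoff = $140 − $126 = $14.
Bidding $116: the top bid is $126 (a rival), so Caleb loses. Payoff = $0.
Change = $0 − $14 = -$14.
This is the dominant-strategy logic: truthful bidding weakly beats any alternative.

-$14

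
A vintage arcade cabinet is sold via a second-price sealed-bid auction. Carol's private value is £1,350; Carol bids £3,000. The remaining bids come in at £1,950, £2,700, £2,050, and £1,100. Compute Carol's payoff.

Carol's payoff: -£1,350.

Highest competing bid: £2,700.
Carol's bid £3,000 is the highest overall, so Carol wins and pays the second-highest bid, £2,700.
Payoff = value − price = £1,350 − £2,700 = -£1,350.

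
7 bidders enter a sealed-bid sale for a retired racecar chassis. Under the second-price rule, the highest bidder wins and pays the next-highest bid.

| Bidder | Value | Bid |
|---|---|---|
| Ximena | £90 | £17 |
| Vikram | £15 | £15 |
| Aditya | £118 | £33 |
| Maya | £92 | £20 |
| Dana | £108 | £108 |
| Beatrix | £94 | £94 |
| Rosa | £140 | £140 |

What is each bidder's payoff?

Bids in descending order: Rosa £140 > Dana £108 > Beatrix £94 > Aditya £33 > Maya £20 > Ximena £17 > Vikram £15.
Rosa has the top bid and wins; the price is the second-highest bid, £108.
Rosa's payoff = £140 − £108 = £32. All other bidders lose, so their payoff is 0.

Ximena £0, Vikram £0, Aditya £0, Maya £0, Dana £0, Beatrix £0, Rosa £32.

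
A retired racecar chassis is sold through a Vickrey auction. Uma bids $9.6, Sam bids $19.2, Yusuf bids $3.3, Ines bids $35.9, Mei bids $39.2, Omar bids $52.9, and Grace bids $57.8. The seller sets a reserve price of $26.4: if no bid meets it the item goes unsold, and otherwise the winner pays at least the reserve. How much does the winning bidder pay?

Bids in descending order: Grace $57.8, then Omar $52.9, then Mei $39.2, then Ines $35.9, then Sam $19.2, then Uma $9.6, then Yusuf $3.3.
Grace has the highest bid, so Grace wins.
The second-highest bid is $52.9, which exceeds the reserve, so that sets the price.

Price paid: $52.9.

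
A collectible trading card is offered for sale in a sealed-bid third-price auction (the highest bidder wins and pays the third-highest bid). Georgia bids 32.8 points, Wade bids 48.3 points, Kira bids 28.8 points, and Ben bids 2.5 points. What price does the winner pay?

Ranking the bids: Wade 48.3 points, then Georgia 32.8 points, then Kira 28.8 points, then Ben 2.5 points.
Wade is the highest bidder, so Wade wins.
Under the third-price rule, the price is the third-highest bid: 28.8 points.

28.8 points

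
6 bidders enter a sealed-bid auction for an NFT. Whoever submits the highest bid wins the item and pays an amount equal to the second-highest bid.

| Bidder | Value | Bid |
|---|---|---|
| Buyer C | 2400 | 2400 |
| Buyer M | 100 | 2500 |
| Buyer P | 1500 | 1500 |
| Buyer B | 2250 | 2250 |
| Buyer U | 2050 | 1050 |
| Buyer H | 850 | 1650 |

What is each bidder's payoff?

Buyer C 0, Buyer M -2300, Buyer P 0, Buyer B 0, Buyer U 0, Buyer H 0.

Ranking the bids: Buyer M 2500 > Buyer C 2400 > Buyer B 2250 > Buyer H 1650 > Buyer P 1500 > Buyer U 1050.
Buyer M has the top bid and wins; the price is the second-highest bid, 2400.
Buyer M's payoff = 100 − 2400 = -2300. All other bidders lose, so their payoff is 0.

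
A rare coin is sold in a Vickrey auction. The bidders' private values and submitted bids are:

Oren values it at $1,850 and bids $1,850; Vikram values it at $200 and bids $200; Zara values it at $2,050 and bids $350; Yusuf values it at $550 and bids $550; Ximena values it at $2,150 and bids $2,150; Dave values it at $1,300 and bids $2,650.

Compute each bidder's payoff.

Oren $0, Vikram $0, Zara $0, Yusuf $0, Ximena $0, Dave -$850.

Sorted high to low: Dave $2,650 > Ximena $2,150 > Oren $1,850 > Yusuf $550 > Zara $350 > Vikram $200.
Dave has the top bid and wins; the price is the second-highest bid, $2,150.
Dave's payoff = $1,300 − $2,150 = -$850. All other bidders lose, so their payoff is 0.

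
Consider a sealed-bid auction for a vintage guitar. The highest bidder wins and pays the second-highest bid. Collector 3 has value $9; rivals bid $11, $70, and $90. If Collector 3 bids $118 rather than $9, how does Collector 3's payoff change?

The highest competing bid is $90.
Bidding truthfully at $9: the top bid is $90 (a rival), so Collector 3 loses. Payoff = $0.
Bidding $118: Collector 3 has the top bid, wins, and pays the second-highest bid $90. Payoff = $9 − $90 = -$81.
Change = -$81 − $0 = -$81.
Deviating from a truthful bid can only lose payoff in a second-price auction — never gain.

Change in payoff: -$81.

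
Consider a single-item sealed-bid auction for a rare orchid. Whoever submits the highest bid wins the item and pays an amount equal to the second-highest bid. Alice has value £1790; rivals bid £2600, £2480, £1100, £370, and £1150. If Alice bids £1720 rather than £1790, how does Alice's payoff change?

The highest competing bid is £2600.
Bidding truthfully at £1790: the top bid is £2600 (a rival), so Alice loses. Payoff = £0.
Bidding £1720: the top bid is £2600 (a rival), so Alice loses. Payoff = £0.
Change = £0 − £0 = £0.
The bid only affects whether you win, not the price — here both bids land on the same side of the top rival bid, so the deviation is payoff-neutral.

Payoff change: £0.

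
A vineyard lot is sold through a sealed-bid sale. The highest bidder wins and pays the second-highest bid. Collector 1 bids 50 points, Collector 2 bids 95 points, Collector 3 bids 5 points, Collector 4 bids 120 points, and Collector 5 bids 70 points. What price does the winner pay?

Sorted high to low: Collector 4 120 points; Collector 2 95 points; Collector 5 70 points; Collector 1 50 points; Collector 3 5 points.
Collector 4 has the highest bid, so Collector 4 wins.
The second-highest bid is 95 points, so that is what Collector 4 pays.

Price paid: 95 points.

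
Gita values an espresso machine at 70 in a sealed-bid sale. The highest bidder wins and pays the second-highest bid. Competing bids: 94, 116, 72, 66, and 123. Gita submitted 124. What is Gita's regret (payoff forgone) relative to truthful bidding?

Payoff forgone: 53.

The highest competing bid is 123.
Bidding truthfully at 70: the top bid is 123 (a rival), so Gita loses. Payoff = 0.
Bidding 124: Gita has the top bid, wins, and pays the second-highest bid 123. Payoff = 70 − 123 = -53.
Regret = truthful payoff − actual payoff = 0 − -53 = 53.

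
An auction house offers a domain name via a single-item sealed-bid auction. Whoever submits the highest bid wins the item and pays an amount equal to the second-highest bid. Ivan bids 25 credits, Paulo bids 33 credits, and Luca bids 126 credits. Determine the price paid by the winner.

Ranking the bids: Luca 126 credits, then Paulo 33 credits, then Ivan 25 credits.
Luca has the highest bid, so Luca wins.
The second-highest bid is 33 credits, so that is what Luca pays.

Price paid: 33 credits.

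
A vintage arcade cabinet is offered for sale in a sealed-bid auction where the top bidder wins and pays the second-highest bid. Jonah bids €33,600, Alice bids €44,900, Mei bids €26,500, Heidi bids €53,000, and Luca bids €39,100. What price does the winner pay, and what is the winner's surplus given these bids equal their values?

Ranking the bids: Heidi €53,000 > Alice €44,900 > Luca €39,100 > Jonah €33,600 > Mei €26,500.
Heidi is the highest bidder, so Heidi wins.
Under the second-price rule, the price is the second-highest bid: €44,900.
Surplus = €53,000 − €44,900 = €8,100.

The winner pays €44,900 for a surplus of €8,100.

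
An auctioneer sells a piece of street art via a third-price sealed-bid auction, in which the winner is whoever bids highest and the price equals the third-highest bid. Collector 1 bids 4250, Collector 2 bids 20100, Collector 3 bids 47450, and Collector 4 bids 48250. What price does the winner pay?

20100

Ranking the bids: Collector 4 48250, then Collector 3 47450, then Collector 2 20100, then Collector 1 4250.
Collector 4 is the highest bidder, so Collector 4 wins.
Under the third-price rule, the price is the third-highest bid: 20100.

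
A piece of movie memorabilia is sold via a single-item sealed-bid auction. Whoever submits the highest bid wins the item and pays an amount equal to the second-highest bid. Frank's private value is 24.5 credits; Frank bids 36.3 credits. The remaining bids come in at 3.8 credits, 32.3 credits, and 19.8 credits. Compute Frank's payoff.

Payoff = -7.8 credits.

Highest competing bid: 32.3 credits.
Frank's bid 36.3 credits is the highest overall, so Frank wins and pays the second-highest bid, 32.3 credits.
Payoff = value − price = 24.5 credits − 32.3 credits = -7.8 credits.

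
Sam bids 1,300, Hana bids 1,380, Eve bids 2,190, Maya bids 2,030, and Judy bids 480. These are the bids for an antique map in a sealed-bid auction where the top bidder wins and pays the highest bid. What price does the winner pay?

Price paid: 2,190.

Sorted high to low: Eve 2,190 > Maya 2,030 > Hana 1,380 > Sam 1,300 > Judy 480.
Eve is the highest bidder, so Eve wins.
Under the first-price rule, the price is the highest bid: 2,190.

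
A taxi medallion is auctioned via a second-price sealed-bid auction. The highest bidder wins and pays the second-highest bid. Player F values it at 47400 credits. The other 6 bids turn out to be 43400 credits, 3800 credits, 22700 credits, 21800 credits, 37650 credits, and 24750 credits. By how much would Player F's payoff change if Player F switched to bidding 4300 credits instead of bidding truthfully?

The highest competing bid is 43400 credits.
Bidding truthfully at 47400 credits: Player F has the top bid, wins, and pays the second-highest bid 43400 credits. Payoff = 47400 credits − 43400 credits = 4000 credits.
Bidding 4300 credits: the top bid is 43400 credits (a rival), so Player F loses. Payoff = 0 credits.
Change = 0 credits − 4000 credits = -4000 credits.

-4000 credits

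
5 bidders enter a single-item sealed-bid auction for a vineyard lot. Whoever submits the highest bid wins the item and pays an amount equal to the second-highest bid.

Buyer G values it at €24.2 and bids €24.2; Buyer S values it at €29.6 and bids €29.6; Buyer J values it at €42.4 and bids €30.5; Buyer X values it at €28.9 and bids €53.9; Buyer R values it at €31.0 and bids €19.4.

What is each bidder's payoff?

Bids in descending order: Buyer X €53.9 > Buyer J €30.5 > Buyer S €29.6 > Buyer G €24.2 > Buyer R €19.4.
Buyer X has the top bid and wins; the price is the second-highest bid, €30.5.
Buyer X's payoff = €28.9 − €30.5 = -€1.6. All other bidders lose, so their payoff is 0.

Buyer G €0.0, Buyer S €0.0, Buyer J €0.0, Buyer X -€1.6, Buyer R €0.0.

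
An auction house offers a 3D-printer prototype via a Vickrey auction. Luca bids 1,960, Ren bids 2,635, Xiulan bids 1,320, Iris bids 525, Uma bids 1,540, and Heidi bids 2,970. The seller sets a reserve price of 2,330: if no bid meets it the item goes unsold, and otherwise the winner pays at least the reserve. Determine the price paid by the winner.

Ordered from highest: Heidi 2,970; Ren 2,635; Luca 1,960; Uma 1,540; Xiulan 1,320; Iris 525.
Heidi has the highest bid, so Heidi wins.
The second-highest bid is 2,635, which exceeds the reserve, so that sets the price.

Price paid: 2,635.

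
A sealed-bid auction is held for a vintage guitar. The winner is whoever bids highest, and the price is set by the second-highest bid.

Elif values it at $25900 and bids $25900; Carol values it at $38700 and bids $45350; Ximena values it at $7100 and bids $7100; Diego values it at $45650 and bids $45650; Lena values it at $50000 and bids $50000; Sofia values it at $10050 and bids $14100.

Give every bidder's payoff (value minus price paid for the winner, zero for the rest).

Ranking the bids: Lena $50000; Diego $45650; Carol $45350; Elif $25900; Sofia $14100; Ximena $7100.
Lena has the top bid and wins; the price is the second-highest bid, $45650.
Lena's payoff = $50000 − $45650 = $4350. All other bidders lose, so their payoff is 0.

Payoffs: Elif $0, Carol $0, Ximena $0, Diego $0, Lena $4350, Sofia $0.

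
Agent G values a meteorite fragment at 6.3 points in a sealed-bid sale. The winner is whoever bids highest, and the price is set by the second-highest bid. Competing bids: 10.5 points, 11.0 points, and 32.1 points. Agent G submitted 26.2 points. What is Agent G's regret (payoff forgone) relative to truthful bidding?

The highest competing bid is 32.1 points.
Bidding truthfully at 6.3 points: the top bid is 32.1 points (a rival), so Agent G loses. Payoff = 0.0 points.
Bidding 26.2 points: the top bid is 32.1 points (a rival), so Agent G loses. Payoff = 0.0 points.
Regret = truthful payoff − actual payoff = 0.0 points − 0.0 points = 0.0 points.
The bid only affects whether you win, not the price — here both bids land on the same side of the top rival bid, so the deviation is payoff-neutral.

0.0 points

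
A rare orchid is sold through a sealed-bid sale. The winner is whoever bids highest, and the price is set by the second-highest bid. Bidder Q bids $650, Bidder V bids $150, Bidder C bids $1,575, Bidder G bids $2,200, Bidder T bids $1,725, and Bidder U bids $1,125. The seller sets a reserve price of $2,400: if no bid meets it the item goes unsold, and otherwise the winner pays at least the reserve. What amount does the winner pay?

unsold

Ordered from highest: Bidder G $2,200; Bidder T $1,725; Bidder C $1,575; Bidder U $1,125; Bidder Q $650; Bidder V $150.
The top bid $2,200 is below the reserve $2,400, so the item goes unsold and nothing is paid.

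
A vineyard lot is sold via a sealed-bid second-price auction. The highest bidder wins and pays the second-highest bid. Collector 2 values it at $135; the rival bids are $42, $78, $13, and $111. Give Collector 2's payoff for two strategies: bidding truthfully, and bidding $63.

The highest competing bid is $111.
Bidding truthfully at $135: Collector 2 has the top bid, wins, and pays the second-highest bid $111. Payoff = $135 − $111 = $24.
Bidding $63: the top bid is $111 (a rival), so Collector 2 loses. Payoff = $0.
This is the dominant-strategy logic: truthful bidding weakly beats any alternative.

(a) $24  (b) $0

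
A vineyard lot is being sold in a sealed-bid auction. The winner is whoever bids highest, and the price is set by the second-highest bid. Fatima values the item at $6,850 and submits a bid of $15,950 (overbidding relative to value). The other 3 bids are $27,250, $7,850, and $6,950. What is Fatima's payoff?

Highest competing bid: $27,250.
Fatima's bid $15,950 is not the highest, so Fatima loses, pays nothing, and earns zero payoff.

$0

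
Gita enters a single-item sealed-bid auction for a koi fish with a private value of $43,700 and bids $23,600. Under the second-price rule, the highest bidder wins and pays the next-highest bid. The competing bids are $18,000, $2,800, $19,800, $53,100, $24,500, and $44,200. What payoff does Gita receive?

Gita's payoff: $0.

Highest competing bid: $53,100.
Gita's bid $23,600 is not the highest, so Gita loses, pays nothing, and earns zero payoff.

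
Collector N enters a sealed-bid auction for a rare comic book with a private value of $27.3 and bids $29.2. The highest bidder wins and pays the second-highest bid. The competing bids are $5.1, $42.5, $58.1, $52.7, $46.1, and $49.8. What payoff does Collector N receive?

Highest competing bid: $58.1.
Collector N's bid $29.2 is not the highest, so Collector N loses, pays nothing, and earns zero payoff.

$0.0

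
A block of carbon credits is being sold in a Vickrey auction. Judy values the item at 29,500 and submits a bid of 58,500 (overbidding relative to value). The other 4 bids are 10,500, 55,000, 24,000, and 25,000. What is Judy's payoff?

Judy's payoff: -25,500.

Highest competing bid: 55,000.
Judy's bid 58,500 is the highest overall, so Judy wins and pays the second-highest bid, 55,000.
Payoff = value − price = 29,500 − 55,000 = -25,500.
Overbidding won the item at a price above value — truthful bidding would have avoided this loss.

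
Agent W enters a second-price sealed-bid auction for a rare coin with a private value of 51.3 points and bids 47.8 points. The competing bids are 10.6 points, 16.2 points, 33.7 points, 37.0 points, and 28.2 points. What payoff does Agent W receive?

14.3 points

Highest competing bid: 37.0 points.
Agent W's bid 47.8 points is the highest overall, so Agent W wins and pays the second-highest bid, 37.0 points.
Payoff = value − price = 51.3 points − 37.0 points = 14.3 points.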